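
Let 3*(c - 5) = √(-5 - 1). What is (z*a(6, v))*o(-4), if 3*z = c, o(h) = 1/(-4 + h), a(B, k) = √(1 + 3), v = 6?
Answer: -5/12 - I*√6/36 ≈ -0.41667 - 0.068041*I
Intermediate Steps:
a(B, k) = 2 (a(B, k) = √4 = 2)
c = 5 + I*√6/3 (c = 5 + √(-5 - 1)/3 = 5 + √(-6)/3 = 5 + (I*√6)/3 = 5 + I*√6/3 ≈ 5.0 + 0.8165*I)
z = 5/3 + I*√6/9 (z = (5 + I*√6/3)/3 = 5/3 + I*√6/9 ≈ 1.6667 + 0.27217*I)
(z*a(6, v))*o(-4) = ((5/3 + I*√6/9)*2)/(-4 - 4) = (10/3 + 2*I*√6/9)/(-8) = (10/3 + 2*I*√6/9)*(-⅛) = -5/12 - I*√6/36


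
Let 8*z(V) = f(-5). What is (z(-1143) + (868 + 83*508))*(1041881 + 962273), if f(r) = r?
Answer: 344966009327/4 ≈ 8.6241e+10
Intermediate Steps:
z(V) = -5/8 (z(V) = (1/8)*(-5) = -5/8)
(z(-1143) + (868 + 83*508))*(1041881 + 962273) = (-5/8 + (868 + 83*508))*(1041881 + 962273) = (-5/8 + (868 + 42164))*2004154 = (-5/8 + 43032)*2004154 = (344251/8)*2004154 = 344966009327/4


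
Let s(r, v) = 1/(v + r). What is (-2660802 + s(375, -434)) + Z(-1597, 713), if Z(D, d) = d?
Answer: -156945252/59 ≈ -2.6601e+6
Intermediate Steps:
s(r, v) = 1/(r + v)
(-2660802 + s(375, -434)) + Z(-1597, 713) = (-2660802 + 1/(375 - 434)) + 713 = (-2660802 + 1/(-59)) + 713 = (-2660802 - 1/59) + 713 = -156987319/59 + 713 = -156945252/59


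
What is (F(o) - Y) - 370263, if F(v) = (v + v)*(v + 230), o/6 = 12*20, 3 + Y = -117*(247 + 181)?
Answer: 4489416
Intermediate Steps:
Y = -50079 (Y = -3 - 117*(247 + 181) = -3 - 117*428 = -3 - 50076 = -50079)
o = 1440 (o = 6*(12*20) = 6*240 = 1440)
F(v) = 2*v*(230 + v) (F(v) = (2*v)*(230 + v) = 2*v*(230 + v))
(F(o) - Y) - 370263 = (2*1440*(230 + 1440) - 1*(-50079)) - 370263 = (2*1440*1670 + 50079) - 370263 = (4809600 + 50079) - 370263 = 4859679 - 370263 = 4489416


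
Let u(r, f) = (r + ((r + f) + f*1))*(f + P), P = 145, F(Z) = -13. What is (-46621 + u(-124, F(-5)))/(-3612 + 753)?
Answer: 82789/2859 ≈ 28.957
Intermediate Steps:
u(r, f) = (145 + f)*(2*f + 2*r) (u(r, f) = (r + ((r + f) + f*1))*(f + 145) = (r + ((f + r) + f))*(145 + f) = (r + (r + 2*f))*(145 + f) = (2*f + 2*r)*(145 + f) = (145 + f)*(2*f + 2*r))
(-46621 + u(-124, F(-5)))/(-3612 + 753) = (-46621 + (2*(-13)² + 290*(-13) + 290*(-124) + 2*(-13)*(-124)))/(-3612 + 753) = (-46621 + (2*169 - 3770 - 35960 + 3224))/(-2859) = (-46621 + (338 - 3770 - 35960 + 3224))*(-1/2859) = (-46621 - 36168)*(-1/2859) = -82789*(-1/2859) = 82789/2859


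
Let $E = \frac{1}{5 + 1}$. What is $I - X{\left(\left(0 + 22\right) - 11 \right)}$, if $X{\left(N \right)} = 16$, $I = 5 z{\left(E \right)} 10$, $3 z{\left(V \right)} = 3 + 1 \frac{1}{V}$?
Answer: $134$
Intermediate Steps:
$E = \frac{1}{6} \approx 0.16667$
$z{\left(V \right)} = 1 + \frac{1}{3 V}$ ($z{\left(V \right)} = \frac{3 + 1 \frac{1}{V}}{3} = \frac{3 + \frac{1}{V}}{3} = 1 + \frac{1}{3 V}$)
$I = 150$ ($I = 5 \frac{1}{\frac{1}{6}} \left(\frac{1}{3} + \frac{1}{6}\right) 10 = 5 \cdot 6 \cdot \frac{1}{2} \cdot 10 = 5 \cdot 3 \cdot 10 = 15 \cdot 10 = 150$)
$I - X{\left(\left(0 + 22\right) - 11 \right)} = 150 - 16 = 134$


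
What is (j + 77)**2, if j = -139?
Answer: 3844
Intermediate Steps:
(j + 77)**2 = (-139 + 77)**2 = (-62)**2 = 3844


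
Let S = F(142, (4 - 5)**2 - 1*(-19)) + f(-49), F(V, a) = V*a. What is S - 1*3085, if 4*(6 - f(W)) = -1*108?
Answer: -212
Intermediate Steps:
f(W) = 33 (f(W) = 6 - (-1)*108/4 = 6 - 1/4*(-108) = 6 + 27 = 33)
S = 2873 (S = 142*((4 - 5)**2 - 1*(-19)) + 33 = 142*((-1)**2 + 19) + 33 = 142*(1 + 19) + 33 = 142*20 + 33 = 2840 + 33 = 2873)
S - 1*3085 = 2873 - 1*3085 = 2873 - 3085 = -212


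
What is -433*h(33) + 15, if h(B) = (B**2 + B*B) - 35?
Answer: -927904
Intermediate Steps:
h(B) = -35 + 2*B**2 (h(B) = (B**2 + B**2) - 35 = 2*B**2 - 35 = -35 + 2*B**2)
-433*h(33) + 15 = -433*(-35 + 2*33**2) + 15 = -433*(-35 + 2*1089) + 15 = -433*(-35 + 2178) + 15 = -433*2143 + 15 = -927919 + 15 = -927904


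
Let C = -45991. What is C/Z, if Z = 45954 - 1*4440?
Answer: -113/102 ≈ -1.1078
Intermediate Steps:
Z = 41514 (Z = 45954 - 4440 = 41514)
C/Z = -45991/41514 = -45991*1/41514 = -113/102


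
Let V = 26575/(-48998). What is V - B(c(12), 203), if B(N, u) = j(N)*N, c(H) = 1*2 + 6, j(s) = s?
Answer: -3162447/48998 ≈ -64.542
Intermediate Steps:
c(H) = 8 (c(H) = 2 + 6 = 8)
B(N, u) = N² (B(N, u) = N*N = N²)
V = -26575/48998 (V = 26575*(-1/48998) = -26575/48998 ≈ -0.54237)
V - B(c(12), 203) = -26575/48998 - 1*8² = -26575/48998 - 1*64 = -26575/48998 - 64 = -3162447/48998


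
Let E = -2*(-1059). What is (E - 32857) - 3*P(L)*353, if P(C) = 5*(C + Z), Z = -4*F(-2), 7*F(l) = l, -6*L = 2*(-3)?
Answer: -294598/7 ≈ -42085.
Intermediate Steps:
L = 1 (L = -(-3)/3 = -1/6*(-6) = 1)
F(l) = l/7
Z = 8/7 (Z = -4*(-2)/7 = -4*(-2/7) = 8/7 ≈ 1.1429)
P(C) = 40/7 + 5*C (P(C) = 5*(C + 8/7) = 5*(8/7 + C) = 40/7 + 5*C)
E = 2118
(E - 32857) - 3*P(L)*353 = (2118 - 32857) - 3*(40/7 + 5*1)*353 = -30739 - 3*(40/7 + 5)*353 = -30739 - 3*75/7*353 = -30739 - 225/7*353 = -30739 - 79425/7 = -294598/7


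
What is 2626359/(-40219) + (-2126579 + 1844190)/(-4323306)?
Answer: -11343196219663/173879044014 ≈ -65.236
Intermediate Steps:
2626359/(-40219) + (-2126579 + 1844190)/(-4323306) = 2626359*(-1/40219) - 282389*(-1/4323306) = -2626359/40219 + 282389/4323306 = -11343196219663/173879044014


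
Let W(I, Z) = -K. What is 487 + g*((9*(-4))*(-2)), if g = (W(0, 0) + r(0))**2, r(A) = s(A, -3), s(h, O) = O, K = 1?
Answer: 1639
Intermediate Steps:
W(I, Z) = -1 (W(I, Z) = -1*1 = -1)
r(A) = -3
g = 16 (g = (-1 - 3)**2 = (-4)**2 = 16)
487 + g*((9*(-4))*(-2)) = 487 + 16*((9*(-4))*(-2)) = 487 + 16*(-36*(-2)) = 487 + 16*72 = 487 + 1152 = 1639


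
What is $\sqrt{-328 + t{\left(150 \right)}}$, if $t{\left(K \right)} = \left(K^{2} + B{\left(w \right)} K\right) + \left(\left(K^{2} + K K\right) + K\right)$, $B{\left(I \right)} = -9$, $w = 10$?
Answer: $2 \sqrt{16493} \approx 256.85$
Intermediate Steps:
$t{\left(K \right)} = - 8 K + 3 K^{2}$ ($t{\left(K \right)} = \left(K^{2} - 9 K\right) + \left(\left(K^{2} + K K\right) + K\right) = \left(K^{2} - 9 K\right) + \left(\left(K^{2} + K^{2}\right) + K\right) = \left(K^{2} - 9 K\right) + \left(2 K^{2} + K\right) = \left(K^{2} - 9 K\right) + \left(K + 2 K^{2}\right) = - 8 K + 3 K^{2}$)
$\sqrt{-328 + t{\left(150 \right)}} = \sqrt{-328 + 150 \left(-8 + 3 \cdot 150\right)} = \sqrt{-328 + 150 \left(-8 + 450\right)} = \sqrt{-328 + 150 \cdot 442} = \sqrt{-328 + 66300} = \sqrt{65972} = 2 \sqrt{16493}$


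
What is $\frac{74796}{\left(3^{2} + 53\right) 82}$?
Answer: $\frac{18699}{1271} \approx 14.712$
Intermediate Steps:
$\frac{74796}{\left(3^{2} + 53\right) 82} = \frac{74796}{\left(9 + 53\right) 82} = \frac{74796}{62 \cdot 82} = \frac{74796}{5084} = 74796 \cdot \frac{1}{5084} = \frac{18699}{1271}$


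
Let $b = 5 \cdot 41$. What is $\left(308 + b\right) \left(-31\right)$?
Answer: $-15903$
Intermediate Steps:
$b = 205$
$\left(308 + b\right) \left(-31\right) = \left(308 + 205\right) \left(-31\right) = 513 \left(-31\right) = -15903$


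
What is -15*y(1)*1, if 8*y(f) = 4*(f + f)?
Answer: -15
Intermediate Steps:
y(f) = f (y(f) = (4*(f + f))/8 = (4*(2*f))/8 = (8*f)/8 = f)
-15*y(1)*1 = -15*1*1 = -15*1 = -15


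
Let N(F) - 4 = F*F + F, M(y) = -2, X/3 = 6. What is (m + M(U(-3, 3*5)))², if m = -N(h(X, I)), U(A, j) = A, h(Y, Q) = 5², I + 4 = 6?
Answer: 430336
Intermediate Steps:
I = 2 (I = -4 + 6 = 2)
X = 18 (X = 3*6 = 18)
h(Y, Q) = 25
N(F) = 4 + F + F² (N(F) = 4 + (F*F + F) = 4 + (F² + F) = 4 + (F + F²) = 4 + F + F²)
m = -654 (m = -(4 + 25 + 25²) = -(4 + 25 + 625) = -1*654 = -654)
(m + M(U(-3, 3*5)))² = (-654 - 2)² = (-656)² = 430336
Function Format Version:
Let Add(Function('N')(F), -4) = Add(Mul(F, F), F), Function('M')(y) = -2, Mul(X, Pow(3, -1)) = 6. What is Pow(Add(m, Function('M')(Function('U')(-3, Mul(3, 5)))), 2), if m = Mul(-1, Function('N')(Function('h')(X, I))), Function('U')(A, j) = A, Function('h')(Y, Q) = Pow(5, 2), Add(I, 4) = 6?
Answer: 430336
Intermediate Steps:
I = 2 (I = Add(-4, 6) = 2)
X = 18 (X = Mul(3, 6) = 18)
Function('h')(Y, Q) = 25
Function('N')(F) = Add(4, F, Pow(F, 2)) (Function('N')(F) = Add(4, Add(Mul(F, F), F)) = Add(4, Add(Pow(F, 2), F)) = Add(4, Add(F, Pow(F, 2))) = Add(4, F, Pow(F, 2)))
m = -654 (m = Mul(-1, Add(4, 25, Pow(25, 2))) = Mul(-1, Add(4, 25, 625)) = Mul(-1, 654) = -654)
Pow(Add(m, Function('M')(Function('U')(-3, Mul(3, 5)))), 2) = Pow(Add(-654, -2), 2) = Pow(-656, 2) = 430336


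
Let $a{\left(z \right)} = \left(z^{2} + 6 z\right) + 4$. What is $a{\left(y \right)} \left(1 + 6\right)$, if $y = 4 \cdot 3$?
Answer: $1540$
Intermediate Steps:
$y = 12$
$a{\left(z \right)} = 4 + z^{2} + 6 z$
$a{\left(y \right)} \left(1 + 6\right) = \left(4 + 12^{2} + 6 \cdot 12\right) \left(1 + 6\right) = \left(4 + 144 + 72\right) 7 = 220 \cdot 7 = 1540$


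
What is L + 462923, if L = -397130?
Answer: 65793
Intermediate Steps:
L + 462923 = -397130 + 462923 = 65793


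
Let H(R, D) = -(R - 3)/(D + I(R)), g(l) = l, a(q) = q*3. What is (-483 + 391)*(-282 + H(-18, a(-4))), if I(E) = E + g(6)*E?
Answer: 25958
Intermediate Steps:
a(q) = 3*q
I(E) = 7*E (I(E) = E + 6*E = 7*E)
H(R, D) = -(-3 + R)/(D + 7*R) (H(R, D) = -(R - 3)/(D + 7*R) = -(-3 + R)/(D + 7*R))
(-483 + 391)*(-282 + H(-18, a(-4))) = (-483 + 391)*(-282 + (3 - 1*(-18))/(3*(-4) + 7*(-18))) = -92*(-282 + (3 + 18)/(-12 - 126)) = -92*(-282 + 21/(-138)) = -92*(-282 - 1/138*21) = -92*(-282 - 7/46) = -92*(-12979/46) = 25958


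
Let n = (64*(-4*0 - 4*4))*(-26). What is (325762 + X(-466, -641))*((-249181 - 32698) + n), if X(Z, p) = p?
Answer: -82988760855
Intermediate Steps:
n = 26624 (n = (64*(0 - 16))*(-26) = (64*(-16))*(-26) = -1024*(-26) = 26624)
(325762 + X(-466, -641))*((-249181 - 32698) + n) = (325762 - 641)*((-249181 - 32698) + 26624) = 325121*(-281879 + 26624) = 325121*(-255255) = -82988760855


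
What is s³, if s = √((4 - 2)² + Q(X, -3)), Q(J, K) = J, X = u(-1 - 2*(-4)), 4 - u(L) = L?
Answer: 1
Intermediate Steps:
u(L) = 4 - L
X = -3 (X = 4 - (-1 - 2*(-4)) = 4 - (-1 + 8) = 4 - 1*7 = 4 - 7 = -3)
s = 1 (s = √((4 - 2)² - 3) = √(2² - 3) = √(4 - 3) = √1 = 1)
s³ = 1³ = 1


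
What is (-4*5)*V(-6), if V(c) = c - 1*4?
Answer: 200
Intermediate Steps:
V(c) = -4 + c (V(c) = c - 4 = -4 + c)
(-4*5)*V(-6) = (-4*5)*(-4 - 6) = -20*(-10) = 200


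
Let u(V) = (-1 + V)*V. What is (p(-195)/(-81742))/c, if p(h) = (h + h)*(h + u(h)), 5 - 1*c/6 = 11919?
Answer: -2471625/973874188 ≈ -0.0025379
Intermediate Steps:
c = -71484 (c = 30 - 6*11919 = 30 - 71514 = -71484)
u(V) = V*(-1 + V)
p(h) = 2*h*(h + h*(-1 + h)) (p(h) = (h + h)*(h + h*(-1 + h)) = (2*h)*(h + h*(-1 + h)) = 2*h*(h + h*(-1 + h)))
(p(-195)/(-81742))/c = ((2*(-195)³)/(-81742))/(-71484) = ((2*(-7414875))*(-1/81742))*(-1/71484) = -14829750*(-1/81742)*(-1/71484) = (7414875/40871)*(-1/71484) = -2471625/973874188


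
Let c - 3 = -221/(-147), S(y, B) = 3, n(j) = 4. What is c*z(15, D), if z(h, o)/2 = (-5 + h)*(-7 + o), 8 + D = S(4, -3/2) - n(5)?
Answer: -211840/147 ≈ -1441.1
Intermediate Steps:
D = -9 (D = -8 + (3 - 1*4) = -8 + (3 - 4) = -8 - 1 = -9)
z(h, o) = 2*(-7 + o)*(-5 + h) (z(h, o) = 2*((-5 + h)*(-7 + o)) = 2*((-7 + o)*(-5 + h)) = 2*(-7 + o)*(-5 + h))
c = 662/147 (c = 3 - 221/(-147) = 3 - 221*(-1/147) = 3 + 221/147 = 662/147 ≈ 4.5034)
c*z(15, D) = 662*(70 - 14*15 - 10*(-9) + 2*15*(-9))/147 = 662*(70 - 210 + 90 - 270)/147 = (662/147)*(-320) = -211840/147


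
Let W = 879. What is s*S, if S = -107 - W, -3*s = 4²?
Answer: 15776/3 ≈ 5258.7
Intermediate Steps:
s = -16/3 (s = -⅓*4² = -⅓*16 = -16/3 ≈ -5.3333)
S = -986 (S = -107 - 1*879 = -107 - 879 = -986)
s*S = -16/3*(-986) = 15776/3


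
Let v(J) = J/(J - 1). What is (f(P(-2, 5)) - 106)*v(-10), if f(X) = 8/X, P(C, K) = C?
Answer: -100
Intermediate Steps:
v(J) = J/(-1 + J)
(f(P(-2, 5)) - 106)*v(-10) = (8/(-2) - 106)*(-10/(-1 - 10)) = (8*(-½) - 106)*(-10/(-11)) = (-4 - 106)*(-10*(-1/11)) = -110*10/11 = -100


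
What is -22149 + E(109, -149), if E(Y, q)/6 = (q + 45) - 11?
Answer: -22839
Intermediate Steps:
E(Y, q) = 204 + 6*q (E(Y, q) = 6*((q + 45) - 11) = 6*((45 + q) - 11) = 6*(34 + q) = 204 + 6*q)
-22149 + E(109, -149) = -22149 + (204 + 6*(-149)) = -22149 + (204 - 894) = -22149 - 690 = -22839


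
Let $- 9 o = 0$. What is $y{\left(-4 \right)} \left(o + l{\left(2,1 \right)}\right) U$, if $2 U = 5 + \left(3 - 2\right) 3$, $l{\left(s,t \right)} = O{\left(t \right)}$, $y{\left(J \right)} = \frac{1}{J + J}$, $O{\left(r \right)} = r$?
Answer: $- \frac{1}{2} \approx -0.5$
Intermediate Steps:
$o = 0$ ($o = \left(- \frac{1}{9}\right) 0 = 0$)
$y{\left(J \right)} = \frac{1}{2 J}$
$l{\left(s,t \right)} = t$
$U = 4$ ($U = \frac{5 + \left(3 - 2\right) 3}{2} = \frac{5 + 1 \cdot 3}{2} = \frac{5 + 3}{2} = \frac{1}{2} \cdot 8 = 4$)
$y{\left(-4 \right)} \left(o + l{\left(2,1 \right)}\right) U = \frac{1}{2 \left(-4\right)} \left(0 + 1\right) 4 = \frac{1}{2} \left(- \frac{1}{4}\right) 1 \cdot 4 = \left(- \frac{1}{8}\right) 1 \cdot 4 = \left(- \frac{1}{8}\right) 4 = - \frac{1}{2}$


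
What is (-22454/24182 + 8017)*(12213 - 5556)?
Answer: 645211884240/12091 ≈ 5.3363e+7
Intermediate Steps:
(-22454/24182 + 8017)*(12213 - 5556) = (-22454*1/24182 + 8017)*6657 = (-11227/12091 + 8017)*6657 = (96922320/12091)*6657 = 645211884240/12091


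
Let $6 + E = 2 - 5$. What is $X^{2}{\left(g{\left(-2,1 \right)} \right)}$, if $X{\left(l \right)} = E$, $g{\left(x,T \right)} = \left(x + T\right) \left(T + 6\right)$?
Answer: $81$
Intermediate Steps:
$g{\left(x,T \right)} = \left(6 + T\right) \left(T + x\right)$ ($g{\left(x,T \right)} = \left(T + x\right) \left(6 + T\right) = \left(6 + T\right) \left(T + x\right)$)
$E = -9$ ($E = -6 + \left(2 - 5\right) = -6 - 3 = -9$)
$X{\left(l \right)} = -9$
$X^{2}{\left(g{\left(-2,1 \right)} \right)} = \left(-9\right)^{2} = 81$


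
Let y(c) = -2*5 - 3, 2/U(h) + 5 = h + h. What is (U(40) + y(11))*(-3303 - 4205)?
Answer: 7305284/75 ≈ 97404.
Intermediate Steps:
U(h) = 2/(-5 + 2*h) (U(h) = 2/(-5 + (h + h)) = 2/(-5 + 2*h))
y(c) = -13 (y(c) = -10 - 3 = -13)
(U(40) + y(11))*(-3303 - 4205) = (2/(-5 + 2*40) - 13)*(-3303 - 4205) = (2/(-5 + 80) - 13)*(-7508) = (2/75 - 13)*(-7508) = -973/75*(-7508) = 7305284/75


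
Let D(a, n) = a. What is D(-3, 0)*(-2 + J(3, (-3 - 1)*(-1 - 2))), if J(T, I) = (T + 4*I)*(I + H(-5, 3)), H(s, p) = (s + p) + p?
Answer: -1983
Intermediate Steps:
H(s, p) = s + 2*p (H(s, p) = (p + s) + p = s + 2*p)
J(T, I) = (1 + I)*(T + 4*I) (J(T, I) = (T + 4*I)*(I + (-5 + 2*3)) = (T + 4*I)*(I + (-5 + 6)) = (T + 4*I)*(I + 1) = (T + 4*I)*(1 + I) = (1 + I)*(T + 4*I))
D(-3, 0)*(-2 + J(3, (-3 - 1)*(-1 - 2))) = -3*(-2 + (3 + 4*((-3 - 1)*(-1 - 2)) + 4*((-3 - 1)*(-1 - 2))² + ((-3 - 1)*(-1 - 2))*3)) = -3*(-2 + (3 + 4*(-4*(-3)) + 4*(-4*(-3))² - 4*(-3)*3)) = -3*(-2 + (3 + 4*12 + 4*12² + 12*3)) = -3*(-2 + (3 + 48 + 4*144 + 36)) = -3*(-2 + (3 + 48 + 576 + 36)) = -3*(-2 + 663) = -3*661 = -1983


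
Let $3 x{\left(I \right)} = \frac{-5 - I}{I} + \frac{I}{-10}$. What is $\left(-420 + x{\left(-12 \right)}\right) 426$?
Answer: $- \frac{5364973}{30} \approx -1.7883 \cdot 10^{5}$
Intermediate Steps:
$x{\left(I \right)} = - \frac{I}{30} + \frac{-5 - I}{3 I}$ ($x{\left(I \right)} = \frac{\frac{-5 - I}{I} + \frac{I}{-10}}{3} = \frac{\frac{-5 - I}{I} + I \left(- \frac{1}{10}\right)}{3} = \frac{\frac{-5 - I}{I} - \frac{I}{10}}{3} = \frac{- \frac{I}{10} + \frac{-5 - I}{I}}{3} = - \frac{I}{30} + \frac{-5 - I}{3 I}$)
$\left(-420 + x{\left(-12 \right)}\right) 426 = \left(-420 + \frac{-50 - - 12 \left(10 - 12\right)}{30 \left(-12\right)}\right) 426 = \left(-420 + \frac{1}{30} \left(- \frac{1}{12}\right) \left(-50 - \left(-12\right) \left(-2\right)\right)\right) 426 = \left(-420 + \frac{1}{30} \left(- \frac{1}{12}\right) \left(-50 - 24\right)\right) 426 = \left(-420 + \frac{1}{30} \left(- \frac{1}{12}\right) \left(-74\right)\right) 426 = \left(-420 + \frac{37}{180}\right) 426 = \left(- \frac{75563}{180}\right) 426 = - \frac{5364973}{30}$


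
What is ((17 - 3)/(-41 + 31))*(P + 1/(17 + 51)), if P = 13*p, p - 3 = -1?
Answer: -12383/340 ≈ -36.421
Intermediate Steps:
p = 2 (p = 3 - 1 = 2)
P = 26 (P = 13*2 = 26)
((17 - 3)/(-41 + 31))*(P + 1/(17 + 51)) = ((17 - 3)/(-41 + 31))*(26 + 1/(17 + 51)) = (14/(-10))*(26 + 1/68) = (14*(-1/10))*(26 + 1/68) = -7/5*1769/68 = -12383/340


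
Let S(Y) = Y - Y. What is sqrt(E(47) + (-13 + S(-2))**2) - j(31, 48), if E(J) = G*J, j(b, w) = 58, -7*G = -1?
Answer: -58 + sqrt(8610)/7 ≈ -44.744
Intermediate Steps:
G = 1/7 (G = -1/7*(-1) = 1/7 ≈ 0.14286)
S(Y) = 0
E(J) = J/7
sqrt(E(47) + (-13 + S(-2))**2) - j(31, 48) = sqrt((1/7)*47 + (-13 + 0)**2) - 1*58 = sqrt(47/7 + (-13)**2) - 58 = sqrt(47/7 + 169) - 58 = sqrt(1230/7) - 58 = sqrt(8610)/7 - 58 = -58 + sqrt(8610)/7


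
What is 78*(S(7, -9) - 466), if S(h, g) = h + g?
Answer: -36504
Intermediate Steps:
S(h, g) = g + h
78*(S(7, -9) - 466) = 78*((-9 + 7) - 466) = 78*(-2 - 466) = 78*(-468) = -36504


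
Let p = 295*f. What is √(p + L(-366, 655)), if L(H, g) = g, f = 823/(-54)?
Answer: I*√1244490/18 ≈ 61.976*I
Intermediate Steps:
f = -823/54 (f = 823*(-1/54) = -823/54 ≈ -15.241)
p = -242785/54 (p = 295*(-823/54) = -242785/54 ≈ -4496.0)
√(p + L(-366, 655)) = √(-242785/54 + 655) = √(-207415/54) = I*√1244490/18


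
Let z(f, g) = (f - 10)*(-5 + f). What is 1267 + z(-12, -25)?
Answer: 1641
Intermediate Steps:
z(f, g) = (-10 + f)*(-5 + f)
1267 + z(-12, -25) = 1267 + (50 + (-12)² - 15*(-12)) = 1267 + (50 + 144 + 180) = 1267 + 374 = 1641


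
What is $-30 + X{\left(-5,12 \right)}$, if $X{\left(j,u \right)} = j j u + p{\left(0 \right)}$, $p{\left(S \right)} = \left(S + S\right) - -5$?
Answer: $275$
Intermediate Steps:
$p{\left(S \right)} = 5 + 2 S$ ($p{\left(S \right)} = 2 S + 5 = 5 + 2 S$)
$X{\left(j,u \right)} = 5 + u j^{2}$ ($X{\left(j,u \right)} = j j u + \left(5 + 2 \cdot 0\right) = j^{2} u + \left(5 + 0\right) = u j^{2} + 5 = 5 + u j^{2}$)
$-30 + X{\left(-5,12 \right)} = -30 + \left(5 + 12 \left(-5\right)^{2}\right) = -30 + \left(5 + 12 \cdot 25\right) = -30 + \left(5 + 300\right) = -30 + 305 = 275$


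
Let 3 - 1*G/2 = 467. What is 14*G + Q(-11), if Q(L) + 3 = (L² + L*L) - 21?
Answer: -12774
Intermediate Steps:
Q(L) = -24 + 2*L² (Q(L) = -3 + ((L² + L*L) - 21) = -3 + ((L² + L²) - 21) = -3 + (2*L² - 21) = -3 + (-21 + 2*L²) = -24 + 2*L²)
G = -928 (G = 6 - 2*467 = 6 - 934 = -928)
14*G + Q(-11) = 14*(-928) + (-24 + 2*(-11)²) = -12992 + (-24 + 2*121) = -12992 + (-24 + 242) = -12992 + 218 = -12774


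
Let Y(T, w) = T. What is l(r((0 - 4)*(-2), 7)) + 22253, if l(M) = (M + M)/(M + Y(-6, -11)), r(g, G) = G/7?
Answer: 111263/5 ≈ 22253.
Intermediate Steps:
r(g, G) = G/7 (r(g, G) = G*(⅐) = G/7)
l(M) = 2*M/(-6 + M) (l(M) = (M + M)/(M - 6) = (2*M)/(-6 + M) = 2*M/(-6 + M))
l(r((0 - 4)*(-2), 7)) + 22253 = 2*((⅐)*7)/(-6 + (⅐)*7) + 22253 = 2*1/(-6 + 1) + 22253 = 2*1/(-5) + 22253 = 2*1*(-⅕) + 22253 = -⅖ + 22253 = 111263/5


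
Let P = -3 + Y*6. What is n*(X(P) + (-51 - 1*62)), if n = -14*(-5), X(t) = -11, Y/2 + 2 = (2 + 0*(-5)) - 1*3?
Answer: -8680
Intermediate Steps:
Y = -6 (Y = -4 + 2*((2 + 0*(-5)) - 1*3) = -4 + 2*((2 + 0) - 3) = -4 + 2*(2 - 3) = -4 + 2*(-1) = -4 - 2 = -6)
P = -39 (P = -3 - 6*6 = -3 - 36 = -39)
n = 70
n*(X(P) + (-51 - 1*62)) = 70*(-11 + (-51 - 1*62)) = 70*(-11 + (-51 - 62)) = 70*(-11 - 113) = 70*(-124) = -8680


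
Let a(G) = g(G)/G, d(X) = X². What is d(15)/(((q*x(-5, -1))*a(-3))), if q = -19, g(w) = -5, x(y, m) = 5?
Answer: -27/19 ≈ -1.4211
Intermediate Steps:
a(G) = -5/G
d(15)/(((q*x(-5, -1))*a(-3))) = 15²/(((-19*5)*(-5/(-3)))) = 225/((-(-475)*(-1)/3)) = 225/((-95*5/3)) = 225/(-475/3) = 225*(-3/475) = -27/19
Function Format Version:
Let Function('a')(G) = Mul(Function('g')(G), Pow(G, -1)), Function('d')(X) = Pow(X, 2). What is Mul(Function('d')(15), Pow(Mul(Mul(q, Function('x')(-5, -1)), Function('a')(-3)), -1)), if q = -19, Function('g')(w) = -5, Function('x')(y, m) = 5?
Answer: Rational(-27, 19) ≈ -1.4211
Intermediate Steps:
Function('a')(G) = Mul(-5, Pow(G, -1))
Mul(Function('d')(15), Pow(Mul(Mul(q, Function('x')(-5, -1)), Function('a')(-3)), -1)) = Mul(Pow(15, 2), Pow(Mul(Mul(-19, 5), Mul(-5, Pow(-3, -1))), -1)) = Mul(225, Pow(Mul(-95, Mul(-5, Rational(-1, 3))), -1)) = Mul(225, Pow(Mul(-95, Rational(5, 3)), -1)) = Mul(225, Pow(Rational(-475, 3), -1)) = Mul(225, Rational(-3, 475)) = Rational(-27, 19)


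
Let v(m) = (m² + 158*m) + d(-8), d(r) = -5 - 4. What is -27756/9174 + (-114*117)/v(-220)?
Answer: -83450808/20841799 ≈ -4.0040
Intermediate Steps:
d(r) = -9
v(m) = -9 + m² + 158*m (v(m) = (m² + 158*m) - 9 = -9 + m² + 158*m)
-27756/9174 + (-114*117)/v(-220) = -27756/9174 + (-114*117)/(-9 + (-220)² + 158*(-220)) = -27756*1/9174 - 13338/(-9 + 48400 - 34760) = -4626/1529 - 13338/13631 = -83450808/20841799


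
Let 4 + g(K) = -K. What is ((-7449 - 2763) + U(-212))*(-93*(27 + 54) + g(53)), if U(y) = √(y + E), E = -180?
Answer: 77509080 - 106260*I*√2 ≈ 7.7509e+7 - 1.5027e+5*I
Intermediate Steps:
U(y) = √(-180 + y) (U(y) = √(y - 180) = √(-180 + y))
g(K) = -4 - K
((-7449 - 2763) + U(-212))*(-93*(27 + 54) + g(53)) = ((-7449 - 2763) + √(-180 - 212))*(-93*(27 + 54) + (-4 - 1*53)) = (-10212 + √(-392))*(-93*81 + (-4 - 53)) = (-10212 + 14*I*√2)*(-7533 - 57) = (-10212 + 14*I*√2)*(-7590) = 77509080 - 106260*I*√2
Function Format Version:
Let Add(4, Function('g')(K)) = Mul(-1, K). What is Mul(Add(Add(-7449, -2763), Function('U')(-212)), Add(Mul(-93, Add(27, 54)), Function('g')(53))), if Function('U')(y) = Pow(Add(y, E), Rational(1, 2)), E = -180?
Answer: Add(77509080, Mul(-106260, I, Pow(2, Rational(1, 2)))) ≈ Add(7.7509e+7, Mul(-1.5027e+5, I))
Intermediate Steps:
Function('U')(y) = Pow(Add(-180, y), Rational(1, 2)) (Function('U')(y) = Pow(Add(y, -180), Rational(1, 2)) = Pow(Add(-180, y), Rational(1, 2)))
Function('g')(K) = Add(-4, Mul(-1, K))
Mul(Add(Add(-7449, -2763), Function('U')(-212)), Add(Mul(-93, Add(27, 54)), Function('g')(53))) = Mul(Add(Add(-7449, -2763), Pow(Add(-180, -212), Rational(1, 2))), Add(Mul(-93, Add(27, 54)), Add(-4, Mul(-1, 53)))) = Mul(Add(-10212, Pow(-392, Rational(1, 2))), Add(Mul(-93, 81), Add(-4, -53))) = Mul(Add(-10212, Mul(14, I, Pow(2, Rational(1, 2)))), Add(-7533, -57)) = Mul(Add(-10212, Mul(14, I, Pow(2, Rational(1, 2)))), -7590) = Add(77509080, Mul(-106260, I, Pow(2, Rational(1, 2))))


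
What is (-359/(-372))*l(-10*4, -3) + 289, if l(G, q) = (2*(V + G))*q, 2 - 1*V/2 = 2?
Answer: 16139/31 ≈ 520.61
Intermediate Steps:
V = 0 (V = 4 - 2*2 = 4 - 4 = 0)
l(G, q) = 2*G*q (l(G, q) = (2*(0 + G))*q = (2*G)*q = 2*G*q)
(-359/(-372))*l(-10*4, -3) + 289 = (-359/(-372))*(2*(-10*4)*(-3)) + 289 = (-359*(-1/372))*(2*(-40)*(-3)) + 289 = (359/372)*240 + 289 = 7180/31 + 289 = 16139/31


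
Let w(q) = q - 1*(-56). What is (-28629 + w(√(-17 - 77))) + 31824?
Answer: 3251 + I*√94 ≈ 3251.0 + 9.6954*I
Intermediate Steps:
w(q) = 56 + q (w(q) = q + 56 = 56 + q)
(-28629 + w(√(-17 - 77))) + 31824 = (-28629 + (56 + √(-17 - 77))) + 31824 = (-28629 + (56 + √(-94))) + 31824 = (-28629 + (56 + I*√94)) + 31824 = (-28573 + I*√94) + 31824 = 3251 + I*√94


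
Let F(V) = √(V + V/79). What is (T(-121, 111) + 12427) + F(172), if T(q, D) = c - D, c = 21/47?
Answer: 578873/47 + 8*√16985/79 ≈ 12330.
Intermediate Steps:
c = 21/47 (c = 21*(1/47) = 21/47 ≈ 0.44681)
T(q, D) = 21/47 - D
F(V) = 4*√395*√V/79 (F(V) = √(V + V*(1/79)) = √(V + V/79) = √(80*V/79) = 4*√395*√V/79)
(T(-121, 111) + 12427) + F(172) = ((21/47 - 1*111) + 12427) + 4*√395*√172/79 = ((21/47 - 111) + 12427) + 4*√395*(2*√43)/79 = (-5196/47 + 12427) + 8*√16985/79 = 578873/47 + 8*√16985/79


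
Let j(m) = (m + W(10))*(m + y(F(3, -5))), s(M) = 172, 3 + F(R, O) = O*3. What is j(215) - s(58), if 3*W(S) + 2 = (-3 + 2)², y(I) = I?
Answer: 126352/3 ≈ 42117.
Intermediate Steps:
F(R, O) = -3 + 3*O (F(R, O) = -3 + O*3 = -3 + 3*O)
W(S) = -⅓ (W(S) = -⅔ + (-3 + 2)²/3 = -⅔ + (⅓)*(-1)² = -⅔ + (⅓)*1 = -⅔ + ⅓ = -⅓)
j(m) = (-18 + m)*(-⅓ + m) (j(m) = (m - ⅓)*(m + (-3 + 3*(-5))) = (-⅓ + m)*(m + (-3 - 15)) = (-⅓ + m)*(m - 18) = (-⅓ + m)*(-18 + m) = (-18 + m)*(-⅓ + m))
j(215) - s(58) = (6 + 215² - 55/3*215) - 1*172 = (6 + 46225 - 11825/3) - 172 = 126868/3 - 172 = 126352/3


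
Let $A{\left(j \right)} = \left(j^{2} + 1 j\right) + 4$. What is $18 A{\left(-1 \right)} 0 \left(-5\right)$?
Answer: $0$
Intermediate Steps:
$A{\left(j \right)} = 4 + j + j^{2}$ ($A{\left(j \right)} = \left(j^{2} + j\right) + 4 = \left(j + j^{2}\right) + 4 = 4 + j + j^{2}$)
$18 A{\left(-1 \right)} 0 \left(-5\right) = 18 \left(4 - 1 + \left(-1\right)^{2}\right) 0 \left(-5\right) = 18 \left(4 - 1 + 1\right) 0 \left(-5\right) = 18 \cdot 4 \cdot 0 \left(-5\right) = 18 \cdot 0 \left(-5\right) = 0 \left(-5\right) = 0$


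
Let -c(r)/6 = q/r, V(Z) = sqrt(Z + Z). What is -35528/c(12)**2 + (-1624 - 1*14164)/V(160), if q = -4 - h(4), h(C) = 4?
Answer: -4441/2 - 3947*sqrt(5)/10 ≈ -3103.1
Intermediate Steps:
V(Z) = sqrt(2)*sqrt(Z) (V(Z) = sqrt(2*Z) = sqrt(2)*sqrt(Z))
q = -8 (q = -4 - 1*4 = -4 - 4 = -8)
c(r) = 48/r (c(r) = -(-48)/r = 48/r)
-35528/c(12)**2 + (-1624 - 1*14164)/V(160) = -35528/((48/12)**2) + (-1624 - 1*14164)/((sqrt(2)*sqrt(160))) = -35528/((48*(1/12))**2) + (-1624 - 14164)/((sqrt(2)*(4*sqrt(10)))) = -35528/(4**2) - 15788*sqrt(5)/40 = -35528/16 - 3947*sqrt(5)/10 = -35528*1/16 - 3947*sqrt(5)/10 = -4441/2 - 3947*sqrt(5)/10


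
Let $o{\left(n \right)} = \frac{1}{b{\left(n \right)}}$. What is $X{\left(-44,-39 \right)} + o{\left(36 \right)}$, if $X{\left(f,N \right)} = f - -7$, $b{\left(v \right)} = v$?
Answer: $- \frac{1331}{36} \approx -36.972$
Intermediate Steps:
$X{\left(f,N \right)} = 7 + f$ ($X{\left(f,N \right)} = f + 7 = 7 + f$)
$o{\left(n \right)} = \frac{1}{n}$
$X{\left(-44,-39 \right)} + o{\left(36 \right)} = \left(7 - 44\right) + \frac{1}{36} = -37 + \frac{1}{36} = - \frac{1331}{36}$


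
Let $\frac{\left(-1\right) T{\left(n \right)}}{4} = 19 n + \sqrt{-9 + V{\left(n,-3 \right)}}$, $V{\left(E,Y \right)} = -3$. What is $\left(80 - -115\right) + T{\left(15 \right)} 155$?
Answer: $-176505 - 1240 i \sqrt{3} \approx -1.7651 \cdot 10^{5} - 2147.7 i$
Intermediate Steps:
$T{\left(n \right)} = - 76 n - 8 i \sqrt{3}$ ($T{\left(n \right)} = - 4 \left(19 n + \sqrt{-9 - 3}\right) = - 4 \left(19 n + \sqrt{-12}\right) = - 4 \left(19 n + 2 i \sqrt{3}\right) = - 76 n - 8 i \sqrt{3}$)
$\left(80 - -115\right) + T{\left(15 \right)} 155 = \left(80 - -115\right) + \left(\left(-76\right) 15 - 8 i \sqrt{3}\right) 155 = \left(80 + 115\right) + \left(-1140 - 8 i \sqrt{3}\right) 155 = 195 - \left(176700 + 1240 i \sqrt{3}\right) = -176505 - 1240 i \sqrt{3}$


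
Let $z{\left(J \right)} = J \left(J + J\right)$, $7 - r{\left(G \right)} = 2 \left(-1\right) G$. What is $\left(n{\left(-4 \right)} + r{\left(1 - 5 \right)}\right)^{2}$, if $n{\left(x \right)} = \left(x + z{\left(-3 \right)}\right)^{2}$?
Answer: $38025$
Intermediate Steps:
$r{\left(G \right)} = 7 + 2 G$ ($r{\left(G \right)} = 7 - 2 \left(-1\right) G = 7 - - 2 G = 7 + 2 G$)
$z{\left(J \right)} = 2 J^{2}$ ($z{\left(J \right)} = J 2 J = 2 J^{2}$)
$n{\left(x \right)} = \left(18 + x\right)^{2}$ ($n{\left(x \right)} = \left(x + 2 \left(-3\right)^{2}\right)^{2} = \left(x + 2 \cdot 9\right)^{2} = \left(x + 18\right)^{2} = \left(18 + x\right)^{2}$)
$\left(n{\left(-4 \right)} + r{\left(1 - 5 \right)}\right)^{2} = \left(\left(18 - 4\right)^{2} + \left(7 + 2 \left(1 - 5\right)\right)\right)^{2} = \left(14^{2} + \left(7 + 2 \left(1 - 5\right)\right)\right)^{2} = \left(196 + \left(7 + 2 \left(-4\right)\right)\right)^{2} = \left(196 + \left(7 - 8\right)\right)^{2} = \left(196 - 1\right)^{2} = 195^{2} = 38025$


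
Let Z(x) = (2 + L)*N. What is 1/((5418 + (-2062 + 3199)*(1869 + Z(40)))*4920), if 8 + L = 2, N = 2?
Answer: 1/10437165000 ≈ 9.5811e-11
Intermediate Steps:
L = -6 (L = -8 + 2 = -6)
Z(x) = -8 (Z(x) = (2 - 6)*2 = -4*2 = -8)
1/((5418 + (-2062 + 3199)*(1869 + Z(40)))*4920) = 1/((5418 + (-2062 + 3199)*(1869 - 8))*4920) = (1/4920)/(5418 + 1137*1861) = (1/4920)/(5418 + 2115957) = (1/4920)/2121375 = (1/2121375)*(1/4920) = 1/10437165000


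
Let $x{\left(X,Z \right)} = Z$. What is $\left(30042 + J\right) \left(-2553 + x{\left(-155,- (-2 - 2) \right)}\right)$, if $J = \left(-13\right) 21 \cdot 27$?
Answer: $-57788379$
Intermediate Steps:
$J = -7371$ ($J = \left(-273\right) 27 = -7371$)
$\left(30042 + J\right) \left(-2553 + x{\left(-155,- (-2 - 2) \right)}\right) = \left(30042 - 7371\right) \left(-2553 - \left(-2 - 2\right)\right) = 22671 \left(-2553 - -4\right) = 22671 \left(-2553 + 4\right) = 22671 \left(-2549\right) = -57788379$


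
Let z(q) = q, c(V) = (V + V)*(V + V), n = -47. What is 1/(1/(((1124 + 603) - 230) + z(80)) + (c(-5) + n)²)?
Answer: 1577/4429794 ≈ 0.00035600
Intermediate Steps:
c(V) = 4*V² (c(V) = (2*V)*(2*V) = 4*V²)
1/(1/(((1124 + 603) - 230) + z(80)) + (c(-5) + n)²) = 1/(1/(((1124 + 603) - 230) + 80) + (4*(-5)² - 47)²) = 1/(1/((1727 - 230) + 80) + (4*25 - 47)²) = 1/(1/(1497 + 80) + (100 - 47)²) = 1/(1/1577 + 53²) = 1/(1/1577 + 2809) = 1/(4429794/1577) = 1577/4429794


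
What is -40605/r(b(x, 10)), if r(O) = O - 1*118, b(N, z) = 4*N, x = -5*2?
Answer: 40605/158 ≈ 256.99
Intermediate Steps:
x = -10
r(O) = -118 + O (r(O) = O - 118 = -118 + O)
-40605/r(b(x, 10)) = -40605/(-118 + 4*(-10)) = -40605/(-118 - 40) = -40605/(-158) = -40605*(-1/158) = 40605/158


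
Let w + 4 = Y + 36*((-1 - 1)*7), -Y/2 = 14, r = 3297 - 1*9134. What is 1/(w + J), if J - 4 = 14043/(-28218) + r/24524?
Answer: -115336372/61443799737 ≈ -0.0018771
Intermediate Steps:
r = -5837 (r = 3297 - 9134 = -5837)
Y = -28 (Y = -2*14 = -28)
J = 376495655/115336372 (J = 4 + (14043/(-28218) - 5837/24524) = 4 + (14043*(-1/28218) - 5837*1/24524) = 4 + (-4681/9406 - 5837/24524) = 4 - 84849833/115336372 = 376495655/115336372 ≈ 3.2643)
w = -536 (w = -4 + (-28 + 36*((-1 - 1)*7)) = -4 + (-28 + 36*(-2*7)) = -4 + (-28 + 36*(-14)) = -4 + (-28 - 504) = -4 - 532 = -536)
1/(w + J) = 1/(-536 + 376495655/115336372) = 1/(-61443799737/115336372) = -115336372/61443799737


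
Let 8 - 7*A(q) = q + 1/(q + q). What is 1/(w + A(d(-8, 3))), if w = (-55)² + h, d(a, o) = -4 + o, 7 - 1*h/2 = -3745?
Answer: 14/147425 ≈ 9.4964e-5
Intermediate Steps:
h = 7504 (h = 14 - 2*(-3745) = 14 + 7490 = 7504)
A(q) = 8/7 - q/7 - 1/(14*q) (A(q) = 8/7 - (q + 1/(q + q))/7 = 8/7 - (q + 1/(2*q))/7 = 8/7 + (-q/7 - 1/(14*q)) = 8/7 - q/7 - 1/(14*q))
w = 10529 (w = (-55)² + 7504 = 3025 + 7504 = 10529)
1/(w + A(d(-8, 3))) = 1/(10529 + (8/7 - (-4 + 3)/7 - 1/(14*(-4 + 3)))) = 1/(10529 + (8/7 - ⅐*(-1) - 1/14/(-1))) = 1/(10529 + (8/7 + ⅐ - 1/14*(-1))) = 1/(10529 + (8/7 + ⅐ + 1/14)) = 1/(10529 + 19/14) = 1/(147425/14) = 14/147425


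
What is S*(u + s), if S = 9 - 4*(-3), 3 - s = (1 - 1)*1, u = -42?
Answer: -819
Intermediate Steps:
s = 3 (s = 3 - (1 - 1) = 3 - 0 = 3 - 1*0 = 3 + 0 = 3)
S = 21 (S = 9 + 12 = 21)
S*(u + s) = 21*(-42 + 3) = 21*(-39) = -819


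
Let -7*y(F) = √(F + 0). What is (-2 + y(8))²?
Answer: 204/49 + 8*√2/7 ≈ 5.7795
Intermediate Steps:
y(F) = -√F/7 (y(F) = -√(F + 0)/7 = -√F/7)
(-2 + y(8))² = (-2 - 2*√2/7)²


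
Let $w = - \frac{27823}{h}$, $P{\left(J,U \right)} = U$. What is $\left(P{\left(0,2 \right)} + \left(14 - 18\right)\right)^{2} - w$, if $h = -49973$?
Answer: $\frac{172069}{49973} \approx 3.4432$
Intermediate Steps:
$w = \frac{27823}{49973}$ ($w = - \frac{27823}{-49973} = \left(-27823\right) \left(- \frac{1}{49973}\right) = \frac{27823}{49973} \approx 0.55676$)
$\left(P{\left(0,2 \right)} + \left(14 - 18\right)\right)^{2} - w = \left(2 + \left(14 - 18\right)\right)^{2} - \frac{27823}{49973} = \left(2 - 4\right)^{2} - \frac{27823}{49973} = \left(-2\right)^{2} - \frac{27823}{49973} = 4 - \frac{27823}{49973} = \frac{172069}{49973}$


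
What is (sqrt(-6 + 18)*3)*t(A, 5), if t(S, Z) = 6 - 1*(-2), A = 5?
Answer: 48*sqrt(3) ≈ 83.138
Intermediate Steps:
t(S, Z) = 8 (t(S, Z) = 6 + 2 = 8)
(sqrt(-6 + 18)*3)*t(A, 5) = (sqrt(-6 + 18)*3)*8 = (sqrt(12)*3)*8 = ((2*sqrt(3))*3)*8 = (6*sqrt(3))*8 = 48*sqrt(3)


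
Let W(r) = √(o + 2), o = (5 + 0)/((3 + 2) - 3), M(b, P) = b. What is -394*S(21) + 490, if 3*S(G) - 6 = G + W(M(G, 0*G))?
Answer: -3056 - 197*√2 ≈ -3334.6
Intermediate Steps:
o = 5/2 (o = 5/(5 - 3) = 5/2 ≈ 2.5000)
W(r) = 3*√2/2 (W(r) = √(5/2 + 2) = √(9/2) = 3*√2/2)
S(G) = 2 + √2/2 + G/3 (S(G) = 2 + (G + 3*√2/2)/3 = 2 + (√2/2 + G/3) = 2 + √2/2 + G/3)
-394*S(21) + 490 = -394*(2 + √2/2 + (⅓)*21) + 490 = -394*(2 + √2/2 + 7) + 490 = -394*(9 + √2/2) + 490 = (-3546 - 197*√2) + 490 = -3056 - 197*√2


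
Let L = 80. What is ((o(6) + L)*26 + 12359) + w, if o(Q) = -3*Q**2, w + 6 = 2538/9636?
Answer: 18670173/1606 ≈ 11625.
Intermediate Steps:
w = -9213/1606 (w = -6 + 2538/9636 = -6 + 2538*(1/9636) = -6 + 423/1606 = -9213/1606 ≈ -5.7366)
((o(6) + L)*26 + 12359) + w = ((-3*6**2 + 80)*26 + 12359) - 9213/1606 = ((-3*36 + 80)*26 + 12359) - 9213/1606 = ((-108 + 80)*26 + 12359) - 9213/1606 = (-28*26 + 12359) - 9213/1606 = (-728 + 12359) - 9213/1606 = 11631 - 9213/1606 = 18670173/1606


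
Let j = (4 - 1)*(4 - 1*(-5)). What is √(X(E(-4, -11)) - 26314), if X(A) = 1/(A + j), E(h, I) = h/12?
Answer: I*√10525585/20 ≈ 162.22*I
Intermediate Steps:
j = 27 (j = 3*(4 + 5) = 3*9 = 27)
E(h, I) = h/12 (E(h, I) = h*(1/12) = h/12)
X(A) = 1/(27 + A) (X(A) = 1/(A + 27) = 1/(27 + A))
√(X(E(-4, -11)) - 26314) = √(1/(27 + (1/12)*(-4)) - 26314) = √(1/(27 - ⅓) - 26314) = √(1/(80/3) - 26314) = √(3/80 - 26314) = √(-2105117/80) = I*√10525585/20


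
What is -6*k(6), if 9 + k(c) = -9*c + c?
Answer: 342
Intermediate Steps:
k(c) = -9 - 8*c (k(c) = -9 + (-9*c + c) = -9 - 8*c)
-6*k(6) = -6*(-9 - 8*6) = -6*(-9 - 48) = -6*(-57) = 342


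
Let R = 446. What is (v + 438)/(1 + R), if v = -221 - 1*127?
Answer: 30/149 ≈ 0.20134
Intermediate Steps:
v = -348 (v = -221 - 127 = -348)
(v + 438)/(1 + R) = (-348 + 438)/(1 + 446) = 90/447 = 90*(1/447) = 30/149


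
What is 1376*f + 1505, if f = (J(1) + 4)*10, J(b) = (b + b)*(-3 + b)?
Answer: 1505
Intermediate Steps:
J(b) = 2*b*(-3 + b) (J(b) = (2*b)*(-3 + b) = 2*b*(-3 + b))
f = 0 (f = (2*1*(-3 + 1) + 4)*10 = (2*1*(-2) + 4)*10 = (-4 + 4)*10 = 0*10 = 0)
1376*f + 1505 = 1376*0 + 1505 = 0 + 1505 = 1505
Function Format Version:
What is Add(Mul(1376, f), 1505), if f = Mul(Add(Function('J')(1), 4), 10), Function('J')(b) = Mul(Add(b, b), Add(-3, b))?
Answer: 1505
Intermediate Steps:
Function('J')(b) = Mul(2, b, Add(-3, b)) (Function('J')(b) = Mul(Mul(2, b), Add(-3, b)) = Mul(2, b, Add(-3, b)))
f = 0 (f = Mul(Add(Mul(2, 1, Add(-3, 1)), 4), 10) = Mul(Add(Mul(2, 1, -2), 4), 10) = Mul(Add(-4, 4), 10) = Mul(0, 10) = 0)
Add(Mul(1376, f), 1505) = Add(Mul(1376, 0), 1505) = Add(0, 1505) = 1505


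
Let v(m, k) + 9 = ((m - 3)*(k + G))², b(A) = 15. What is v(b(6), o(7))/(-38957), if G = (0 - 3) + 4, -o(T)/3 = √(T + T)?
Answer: -18279/38957 + 864*√14/38957 ≈ -0.38623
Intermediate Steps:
o(T) = -3*√2*√T (o(T) = -3*√(T + T) = -3*√2*√T)
G = 1 (G = -3 + 4 = 1)
v(m, k) = -9 + (1 + k)²*(-3 + m)² (v(m, k) = -9 + ((m - 3)*(k + 1))² = -9 + ((-3 + m)*(1 + k))² = -9 + ((1 + k)*(-3 + m))² = -9 + (1 + k)²*(-3 + m)²)
v(b(6), o(7))/(-38957) = (-9 + (1 - 3*√2*√7)²*(-3 + 15)²)/(-38957) = (-9 + (1 - 3*√14)²*12²)*(-1/38957) = (-9 + (1 - 3*√14)²*144)*(-1/38957) = (-9 + 144*(1 - 3*√14)²)*(-1/38957) = 9/38957 - 144*(1 - 3*√14)²/38957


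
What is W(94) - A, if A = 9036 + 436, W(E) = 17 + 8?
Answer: -9447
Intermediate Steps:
W(E) = 25
A = 9472
W(94) - A = 25 - 1*9472 = 25 - 9472 = -9447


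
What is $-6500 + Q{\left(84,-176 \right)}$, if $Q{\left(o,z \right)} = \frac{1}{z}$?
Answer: $- \frac{1144001}{176} \approx -6500.0$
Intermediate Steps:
$-6500 + Q{\left(84,-176 \right)} = -6500 + \frac{1}{-176} = -6500 - \frac{1}{176} = - \frac{1144001}{176}$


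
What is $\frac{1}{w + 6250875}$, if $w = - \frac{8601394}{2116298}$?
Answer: $\frac{1058149}{6614352829678} \approx 1.5998 \cdot 10^{-7}$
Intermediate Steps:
$w = - \frac{4300697}{1058149}$ ($w = \left(-8601394\right) \frac{1}{2116298} = - \frac{4300697}{1058149} \approx -4.0644$)
$\frac{1}{w + 6250875} = \frac{1}{- \frac{4300697}{1058149} + 6250875} = \frac{1}{\frac{6614352829678}{1058149}} = \frac{1058149}{6614352829678}$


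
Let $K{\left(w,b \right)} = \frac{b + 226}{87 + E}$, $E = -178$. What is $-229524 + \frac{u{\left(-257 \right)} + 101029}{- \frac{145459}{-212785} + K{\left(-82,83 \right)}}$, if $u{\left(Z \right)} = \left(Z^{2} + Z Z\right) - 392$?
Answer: $- \frac{16559725557829}{52513796} \approx -3.1534 \cdot 10^{5}$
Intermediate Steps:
$K{\left(w,b \right)} = - \frac{226}{91} - \frac{b}{91}$ ($K{\left(w,b \right)} = \frac{b + 226}{87 - 178} = \frac{226 + b}{-91} = \left(226 + b\right) \left(- \frac{1}{91}\right) = - \frac{226}{91} - \frac{b}{91}$)
$u{\left(Z \right)} = -392 + 2 Z^{2}$ ($u{\left(Z \right)} = \left(Z^{2} + Z^{2}\right) - 392 = 2 Z^{2} - 392 = -392 + 2 Z^{2}$)
$-229524 + \frac{u{\left(-257 \right)} + 101029}{- \frac{145459}{-212785} + K{\left(-82,83 \right)}} = -229524 + \frac{\left(-392 + 2 \left(-257\right)^{2}\right) + 101029}{- \frac{145459}{-212785} - \frac{309}{91}} = -229524 + \frac{\left(-392 + 2 \cdot 66049\right) + 101029}{\left(-145459\right) \left(- \frac{1}{212785}\right) - \frac{309}{91}} = -229524 + \frac{\left(-392 + 132098\right) + 101029}{\frac{145459}{212785} - \frac{309}{91}} = -229524 + \frac{131706 + 101029}{- \frac{52513796}{19363435}} = -229524 + 232735 \left(- \frac{19363435}{52513796}\right) = -229524 - \frac{4506549044725}{52513796} = - \frac{16559725557829}{52513796}$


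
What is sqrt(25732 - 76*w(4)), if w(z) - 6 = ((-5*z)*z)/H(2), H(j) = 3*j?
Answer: 2*sqrt(59151)/3 ≈ 162.14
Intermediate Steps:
w(z) = 6 - 5*z**2/6 (w(z) = 6 + ((-5*z)*z)/((3*2)) = 6 - 5*z**2/6)
sqrt(25732 - 76*w(4)) = sqrt(25732 - 76*(6 - 5/6*4**2)) = sqrt(25732 - 76*(6 - 5/6*16)) = sqrt(25732 - 76*(6 - 40/3)) = sqrt(25732 - 76*(-22/3)) = sqrt(25732 + 1672/3) = sqrt(78868/3) = 2*sqrt(59151)/3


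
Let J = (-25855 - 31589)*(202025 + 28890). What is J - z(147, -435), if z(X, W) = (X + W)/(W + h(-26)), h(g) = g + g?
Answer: -6459899773908/487 ≈ -1.3265e+10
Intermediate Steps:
h(g) = 2*g
z(X, W) = (W + X)/(-52 + W) (z(X, W) = (X + W)/(W + 2*(-26)) = (W + X)/(W - 52) = (W + X)/(-52 + W))
J = -13264681260 (J = -57444*230915 = -13264681260)
J - z(147, -435) = -13264681260 - (-435 + 147)/(-52 - 435) = -13264681260 - (-288)/(-487) = -13264681260 - (-1)*(-288)/487 = -13264681260 - 1*288/487 = -13264681260 - 288/487 = -6459899773908/487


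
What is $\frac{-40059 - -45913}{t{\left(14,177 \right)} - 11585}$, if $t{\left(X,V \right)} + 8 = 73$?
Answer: $- \frac{2927}{5760} \approx -0.50816$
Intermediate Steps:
$t{\left(X,V \right)} = 65$ ($t{\left(X,V \right)} = -8 + 73 = 65$)
$\frac{-40059 - -45913}{t{\left(14,177 \right)} - 11585} = \frac{-40059 - -45913}{65 - 11585} = \frac{-40059 + 45913}{-11520} = 5854 \left(- \frac{1}{11520}\right) = - \frac{2927}{5760}$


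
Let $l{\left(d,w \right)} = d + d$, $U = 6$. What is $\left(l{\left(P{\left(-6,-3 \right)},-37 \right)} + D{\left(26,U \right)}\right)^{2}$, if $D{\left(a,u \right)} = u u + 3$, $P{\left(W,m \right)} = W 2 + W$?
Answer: $9$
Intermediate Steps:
$P{\left(W,m \right)} = 3 W$ ($P{\left(W,m \right)} = 2 W + W = 3 W$)
$D{\left(a,u \right)} = 3 + u^{2}$ ($D{\left(a,u \right)} = u^{2} + 3 = 3 + u^{2}$)
$l{\left(d,w \right)} = 2 d$
$\left(l{\left(P{\left(-6,-3 \right)},-37 \right)} + D{\left(26,U \right)}\right)^{2} = \left(2 \cdot 3 \left(-6\right) + \left(3 + 6^{2}\right)\right)^{2} = \left(2 \left(-18\right) + \left(3 + 36\right)\right)^{2} = \left(-36 + 39\right)^{2} = 3^{2} = 9$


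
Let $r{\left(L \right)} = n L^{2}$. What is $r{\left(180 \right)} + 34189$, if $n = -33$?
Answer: $-1035011$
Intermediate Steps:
$r{\left(L \right)} = - 33 L^{2}$
$r{\left(180 \right)} + 34189 = - 33 \cdot 180^{2} + 34189 = \left(-33\right) 32400 + 34189 = -1069200 + 34189 = -1035011$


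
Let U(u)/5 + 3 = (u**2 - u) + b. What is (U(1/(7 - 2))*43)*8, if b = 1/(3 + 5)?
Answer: -26101/5 ≈ -5220.2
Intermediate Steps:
b = 1/8 ≈ 0.12500
U(u) = -115/8 - 5*u + 5*u**2 (U(u) = -15 + 5*((u**2 - u) + 1/8) = -15 + 5*(1/8 + u**2 - u) = -15 + (5/8 - 5*u + 5*u**2) = -115/8 - 5*u + 5*u**2)
(U(1/(7 - 2))*43)*8 = ((-115/8 - 5/(7 - 2) + 5*(1/(7 - 2))**2)*43)*8 = ((-115/8 - 5/5 + 5*(1/5)**2)*43)*8 = ((-115/8 - 5*1/5 + 5*(1/5)**2)*43)*8 = ((-115/8 - 1 + 5*(1/25))*43)*8 = ((-115/8 - 1 + 1/5)*43)*8 = -607/40*43*8 = -26101/40*8 = -26101/5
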